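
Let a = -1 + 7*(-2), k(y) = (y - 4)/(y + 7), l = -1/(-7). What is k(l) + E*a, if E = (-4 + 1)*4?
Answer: 8973/50 ≈ 179.46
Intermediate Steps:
E = -12 (E = -3*4 = -12)
l = 1/7 (l = -1*(-1/7) = 1/7 ≈ 0.14286)
k(y) = (-4 + y)/(7 + y)
a = -15 (a = -1 - 14 = -15)
k(l) + E*a = (-4 + 1/7)/(7 + 1/7) - 12*(-15) = -27/7/(50/7) + 180 = (7/50)*(-27/7) + 180 = -27/50 + 180 = 8973/50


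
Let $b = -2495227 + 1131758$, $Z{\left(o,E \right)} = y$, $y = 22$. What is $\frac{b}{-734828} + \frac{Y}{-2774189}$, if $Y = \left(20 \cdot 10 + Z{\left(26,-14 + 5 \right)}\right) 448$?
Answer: $\frac{3709437648073}{2038551754492} \approx 1.8196$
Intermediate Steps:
$Z{\left(o,E \right)} = 22$
$Y = 99456$ ($Y = \left(20 \cdot 10 + 22\right) 448 = \left(200 + 22\right) 448 = 222 \cdot 448 = 99456$)
$b = -1363469$
$\frac{b}{-734828} + \frac{Y}{-2774189} = - \frac{1363469}{-734828} + \frac{99456}{-2774189} = \left(-1363469\right) \left(- \frac{1}{734828}\right) + 99456 \left(- \frac{1}{2774189}\right) = \frac{1363469}{734828} - \frac{99456}{2774189} = \frac{3709437648073}{2038551754492}$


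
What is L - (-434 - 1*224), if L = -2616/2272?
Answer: 186545/284 ≈ 656.85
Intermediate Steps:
L = -327/284 (L = -2616*1/2272 = -327/284 ≈ -1.1514)
L - (-434 - 1*224) = -327/284 - (-434 - 1*224) = -327/284 - (-434 - 224) = -327/284 - 1*(-658) = -327/284 + 658 = 186545/284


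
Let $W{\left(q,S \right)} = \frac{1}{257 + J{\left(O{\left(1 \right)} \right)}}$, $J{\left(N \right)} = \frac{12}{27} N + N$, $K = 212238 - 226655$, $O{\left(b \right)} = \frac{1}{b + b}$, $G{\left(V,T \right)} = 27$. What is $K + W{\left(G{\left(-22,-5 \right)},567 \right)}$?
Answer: $- \frac{66880445}{4639} \approx -14417.0$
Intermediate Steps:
$O{\left(b \right)} = \frac{1}{2 b}$
$K = -14417$ ($K = 212238 - 226655 = -14417$)
$J{\left(N \right)} = \frac{13 N}{9}$ ($J{\left(N \right)} = 12 \cdot \frac{1}{27} N + N = \frac{4 N}{9} + N = \frac{13 N}{9}$)
$W{\left(q,S \right)} = \frac{18}{4639}$ ($W{\left(q,S \right)} = \frac{1}{257 + \frac{13 \frac{1}{2 \cdot 1}}{9}} = \frac{1}{257 + \frac{13 \cdot \frac{1}{2} \cdot 1}{9}} = \frac{1}{257 + \frac{13}{9} \cdot \frac{1}{2}} = \frac{1}{257 + \frac{13}{18}} = \frac{1}{\frac{4639}{18}} = \frac{18}{4639}$)
$K + W{\left(G{\left(-22,-5 \right)},567 \right)} = -14417 + \frac{18}{4639} = - \frac{66880445}{4639}$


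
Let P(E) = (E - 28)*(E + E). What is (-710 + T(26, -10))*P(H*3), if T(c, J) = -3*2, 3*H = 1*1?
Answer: 38664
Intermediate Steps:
H = ⅓ (H = (1*1)/3 = (⅓)*1 = ⅓ ≈ 0.33333)
T(c, J) = -6
P(E) = 2*E*(-28 + E) (P(E) = (-28 + E)*(2*E) = 2*E*(-28 + E))
(-710 + T(26, -10))*P(H*3) = (-710 - 6)*(2*((⅓)*3)*(-28 + (⅓)*3)) = -1432*(-28 + 1) = -1432*(-27) = -716*(-54) = 38664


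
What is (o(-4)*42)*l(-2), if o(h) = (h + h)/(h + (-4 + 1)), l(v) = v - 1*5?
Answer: -336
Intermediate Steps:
l(v) = -5 + v (l(v) = v - 5 = -5 + v)
o(h) = 2*h/(-3 + h) (o(h) = (2*h)/(h - 3) = (2*h)/(-3 + h) = 2*h/(-3 + h))
(o(-4)*42)*l(-2) = ((2*(-4)/(-3 - 4))*42)*(-5 - 2) = ((2*(-4)/(-7))*42)*(-7) = ((2*(-4)*(-⅐))*42)*(-7) = ((8/7)*42)*(-7) = 48*(-7) = -336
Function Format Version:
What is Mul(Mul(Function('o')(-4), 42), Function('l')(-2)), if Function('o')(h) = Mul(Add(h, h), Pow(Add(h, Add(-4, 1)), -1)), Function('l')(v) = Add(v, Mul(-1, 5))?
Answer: -336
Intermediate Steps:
Function('l')(v) = Add(-5, v) (Function('l')(v) = Add(v, -5) = Add(-5, v))
Function('o')(h) = Mul(2, h, Pow(Add(-3, h), -1)) (Function('o')(h) = Mul(Mul(2, h), Pow(Add(h, -3), -1)) = Mul(Mul(2, h), Pow(Add(-3, h), -1)) = Mul(2, h, Pow(Add(-3, h), -1)))
Mul(Mul(Function('o')(-4), 42), Function('l')(-2)) = Mul(Mul(Mul(2, -4, Pow(Add(-3, -4), -1)), 42), Add(-5, -2)) = Mul(Mul(Mul(2, -4, Pow(-7, -1)), 42), -7) = Mul(Mul(Mul(2, -4, Rational(-1, 7)), 42), -7) = Mul(Mul(Rational(8, 7), 42), -7) = Mul(48, -7) = -336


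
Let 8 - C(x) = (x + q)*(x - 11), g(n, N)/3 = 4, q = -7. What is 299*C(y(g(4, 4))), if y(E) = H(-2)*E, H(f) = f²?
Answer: -451191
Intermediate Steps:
g(n, N) = 12 (g(n, N) = 3*4 = 12)
y(E) = 4*E (y(E) = (-2)²*E = 4*E)
C(x) = 8 - (-11 + x)*(-7 + x) (C(x) = 8 - (x - 7)*(x - 11) = 8 - (-7 + x)*(-11 + x) = 8 - (-11 + x)*(-7 + x))
299*C(y(g(4, 4))) = 299*(-69 - (4*12)² + 18*(4*12)) = 299*(-69 - 1*48² + 18*48) = 299*(-69 - 1*2304 + 864) = 299*(-69 - 2304 + 864) = 299*(-1509) = -451191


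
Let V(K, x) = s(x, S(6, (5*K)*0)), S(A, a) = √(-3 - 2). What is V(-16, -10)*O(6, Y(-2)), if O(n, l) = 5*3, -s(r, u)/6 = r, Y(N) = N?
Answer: 900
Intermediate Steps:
S(A, a) = I*√5 (S(A, a) = √(-5) = I*√5)
s(r, u) = -6*r
V(K, x) = -6*x
O(n, l) = 15
V(-16, -10)*O(6, Y(-2)) = -6*(-10)*15 = 60*15 = 900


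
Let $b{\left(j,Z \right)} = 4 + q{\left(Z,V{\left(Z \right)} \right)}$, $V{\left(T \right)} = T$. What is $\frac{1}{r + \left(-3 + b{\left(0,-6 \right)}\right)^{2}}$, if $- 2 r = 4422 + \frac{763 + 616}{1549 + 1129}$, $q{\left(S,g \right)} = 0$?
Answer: $- \frac{5356}{11838139} \approx -0.00045244$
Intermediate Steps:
$b{\left(j,Z \right)} = 4$ ($b{\left(j,Z \right)} = 4 + 0 = 4$)
$r = - \frac{11843495}{5356}$ ($r = - \frac{4422 + \frac{763 + 616}{1549 + 1129}}{2} = - \frac{4422 + \frac{1379}{2678}}{2} = \left(- \frac{1}{2}\right) \frac{11843495}{2678} = - \frac{11843495}{5356} \approx -2211.3$)
$\frac{1}{r + \left(-3 + b{\left(0,-6 \right)}\right)^{2}} = \frac{1}{- \frac{11843495}{5356} + \left(-3 + 4\right)^{2}} = \frac{1}{- \frac{11843495}{5356} + 1^{2}} = \frac{1}{- \frac{11843495}{5356} + 1} = \frac{1}{- \frac{11838139}{5356}} = - \frac{5356}{11838139}$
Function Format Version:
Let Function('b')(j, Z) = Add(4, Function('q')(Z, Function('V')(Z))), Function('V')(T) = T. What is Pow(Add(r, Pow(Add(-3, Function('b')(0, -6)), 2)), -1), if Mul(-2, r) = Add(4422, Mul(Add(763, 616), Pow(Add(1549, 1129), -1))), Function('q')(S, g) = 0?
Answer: Rational(-5356, 11838139) ≈ -0.00045244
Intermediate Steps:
Function('b')(j, Z) = 4 (Function('b')(j, Z) = Add(4, 0) = 4)
r = Rational(-11843495, 5356) (r = Mul(Rational(-1, 2), Add(4422, Mul(Add(763, 616), Pow(Add(1549, 1129), -1)))) = Mul(Rational(-1, 2), Add(4422, Mul(1379, Pow(2678, -1)))) = Mul(Rational(-1, 2), Add(4422, Mul(1379, Rational(1, 2678)))) = Mul(Rational(-1, 2), Add(4422, Rational(1379, 2678))) = Mul(Rational(-1, 2), Rational(11843495, 2678)) = Rational(-11843495, 5356) ≈ -2211.3)
Pow(Add(r, Pow(Add(-3, Function('b')(0, -6)), 2)), -1) = Pow(Add(Rational(-11843495, 5356), Pow(Add(-3, 4), 2)), -1) = Pow(Add(Rational(-11843495, 5356), Pow(1, 2)), -1) = Pow(Add(Rational(-11843495, 5356), 1), -1) = Pow(Rational(-11838139, 5356), -1) = Rational(-5356, 11838139)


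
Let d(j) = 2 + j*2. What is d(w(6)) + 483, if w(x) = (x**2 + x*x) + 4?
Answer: 637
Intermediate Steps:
w(x) = 4 + 2*x**2 (w(x) = (x**2 + x**2) + 4 = 2*x**2 + 4 = 4 + 2*x**2)
d(j) = 2 + 2*j
d(w(6)) + 483 = (2 + 2*(4 + 2*6**2)) + 483 = (2 + 2*(4 + 2*36)) + 483 = (2 + 2*(4 + 72)) + 483 = (2 + 2*76) + 483 = (2 + 152) + 483 = 154 + 483 = 637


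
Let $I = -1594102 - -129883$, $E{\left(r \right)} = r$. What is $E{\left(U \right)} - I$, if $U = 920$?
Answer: $1465139$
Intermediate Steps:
$I = -1464219$ ($I = -1594102 + \left(-50592 + 180475\right) = -1594102 + 129883 = -1464219$)
$E{\left(U \right)} - I = 920 - -1464219 = 920 + 1464219 = 1465139$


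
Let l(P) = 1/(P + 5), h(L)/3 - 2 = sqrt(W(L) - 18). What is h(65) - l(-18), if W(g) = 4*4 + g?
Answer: 79/13 + 9*sqrt(7) ≈ 29.889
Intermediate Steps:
W(g) = 16 + g
h(L) = 6 + 3*sqrt(-2 + L) (h(L) = 6 + 3*sqrt((16 + L) - 18) = 6 + 3*sqrt(-2 + L))
l(P) = 1/(5 + P)
h(65) - l(-18) = (6 + 3*sqrt(-2 + 65)) - 1/(5 - 18) = (6 + 3*sqrt(63)) - 1/(-13) = (6 + 3*(3*sqrt(7))) - 1*(-1/13) = (6 + 9*sqrt(7)) + 1/13 = 79/13 + 9*sqrt(7)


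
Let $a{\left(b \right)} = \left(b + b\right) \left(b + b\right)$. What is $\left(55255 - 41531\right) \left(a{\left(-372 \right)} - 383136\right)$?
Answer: $2338569600$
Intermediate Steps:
$a{\left(b \right)} = 4 b^{2}$ ($a{\left(b \right)} = 2 b 2 b = 4 b^{2}$)
$\left(55255 - 41531\right) \left(a{\left(-372 \right)} - 383136\right) = \left(55255 - 41531\right) \left(4 \left(-372\right)^{2} - 383136\right) = 13724 \left(4 \cdot 138384 - 383136\right) = 13724 \left(553536 - 383136\right) = 13724 \cdot 170400 = 2338569600$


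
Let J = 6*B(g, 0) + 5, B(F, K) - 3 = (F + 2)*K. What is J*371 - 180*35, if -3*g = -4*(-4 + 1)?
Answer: 2233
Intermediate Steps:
g = -4 (g = -(-4)*(-4 + 1)/3 = -(-4)*(-3)/3 = -⅓*12 = -4)
B(F, K) = 3 + K*(2 + F) (B(F, K) = 3 + (F + 2)*K = 3 + (2 + F)*K = 3 + K*(2 + F))
J = 23 (J = 6*(3 + 2*0 - 4*0) + 5 = 6*(3 + 0 + 0) + 5 = 6*3 + 5 = 18 + 5 = 23)
J*371 - 180*35 = 23*371 - 180*35 = 8533 - 6300 = 2233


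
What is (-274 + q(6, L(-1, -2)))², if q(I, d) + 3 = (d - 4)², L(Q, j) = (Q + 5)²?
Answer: 17689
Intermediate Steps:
L(Q, j) = (5 + Q)²
q(I, d) = -3 + (-4 + d)² (q(I, d) = -3 + (d - 4)² = -3 + (-4 + d)²)
(-274 + q(6, L(-1, -2)))² = (-274 + (-3 + (-4 + (5 - 1)²)²))² = (-274 + (-3 + (-4 + 4²)²))² = (-274 + (-3 + (-4 + 16)²))² = (-274 + (-3 + 12²))² = (-274 + (-3 + 144))² = (-274 + 141)² = (-133)² = 17689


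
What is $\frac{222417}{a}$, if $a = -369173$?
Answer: $- \frac{222417}{369173} \approx -0.60247$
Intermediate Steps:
$\frac{222417}{a} = \frac{222417}{-369173} = 222417 \left(- \frac{1}{369173}\right) = - \frac{222417}{369173}$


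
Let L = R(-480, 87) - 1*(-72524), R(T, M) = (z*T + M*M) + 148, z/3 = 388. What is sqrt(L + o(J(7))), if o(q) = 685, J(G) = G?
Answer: I*sqrt(477794) ≈ 691.23*I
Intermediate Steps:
z = 1164 (z = 3*388 = 1164)
R(T, M) = 148 + M**2 + 1164*T (R(T, M) = (1164*T + M*M) + 148 = (1164*T + M**2) + 148 = (M**2 + 1164*T) + 148 = 148 + M**2 + 1164*T)
L = -478479 (L = (148 + 87**2 + 1164*(-480)) - 1*(-72524) = (148 + 7569 - 558720) + 72524 = -551003 + 72524 = -478479)
sqrt(L + o(J(7))) = sqrt(-478479 + 685) = sqrt(-477794) = I*sqrt(477794)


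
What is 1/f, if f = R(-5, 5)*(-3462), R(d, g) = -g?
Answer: 1/17310 ≈ 5.7770e-5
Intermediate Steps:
f = 17310 (f = -1*5*(-3462) = -5*(-3462) = 17310)
1/f = 1/17310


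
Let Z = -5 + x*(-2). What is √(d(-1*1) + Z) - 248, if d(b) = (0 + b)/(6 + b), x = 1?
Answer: -248 + 6*I*√5/5 ≈ -248.0 + 2.6833*I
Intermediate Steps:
Z = -7 (Z = -5 + 1*(-2) = -5 - 2 = -7)
d(b) = b/(6 + b)
√(d(-1*1) + Z) - 248 = √((-1*1)/(6 - 1*1) - 7) - 248 = √(-1/(6 - 1) - 7) - 248 = √(-1/5 - 7) - 248 = √(-1*⅕ - 7) - 248 = √(-⅕ - 7) - 248 = √(-36/5) - 248 = 6*I*√5/5 - 248 = -248 + 6*I*√5/5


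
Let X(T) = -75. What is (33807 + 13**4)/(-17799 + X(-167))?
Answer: -31184/8937 ≈ -3.4893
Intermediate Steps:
(33807 + 13**4)/(-17799 + X(-167)) = (33807 + 13**4)/(-17799 - 75) = (33807 + 28561)/(-17874) = 62368*(-1/17874) = -31184/8937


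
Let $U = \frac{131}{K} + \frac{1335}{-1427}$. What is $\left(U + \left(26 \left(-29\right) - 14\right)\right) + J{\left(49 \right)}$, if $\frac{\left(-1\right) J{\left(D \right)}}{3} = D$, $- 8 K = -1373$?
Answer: $- \frac{1793070424}{1959271} \approx -915.17$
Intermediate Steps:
$K = \frac{1373}{8}$ ($K = \left(- \frac{1}{8}\right) \left(-1373\right) = \frac{1373}{8} \approx 171.63$)
$J{\left(D \right)} = - 3 D$
$U = - \frac{337459}{1959271}$ ($U = \frac{131}{\frac{1373}{8}} + \frac{1335}{-1427} = 131 \cdot \frac{8}{1373} + 1335 \left(- \frac{1}{1427}\right) = \frac{1048}{1373} - \frac{1335}{1427} = - \frac{337459}{1959271} \approx -0.17224$)
$\left(U + \left(26 \left(-29\right) - 14\right)\right) + J{\left(49 \right)} = \left(- \frac{337459}{1959271} + \left(26 \left(-29\right) - 14\right)\right) - 147 = \left(- \frac{337459}{1959271} - 768\right) - 147 = - \frac{1505057587}{1959271} - 147 = - \frac{1793070424}{1959271}$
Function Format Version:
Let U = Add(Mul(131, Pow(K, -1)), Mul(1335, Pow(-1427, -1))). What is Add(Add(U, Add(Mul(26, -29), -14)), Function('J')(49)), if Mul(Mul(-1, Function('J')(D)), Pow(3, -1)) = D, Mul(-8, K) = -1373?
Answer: Rational(-1793070424, 1959271) ≈ -915.17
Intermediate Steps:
K = Rational(1373, 8) (K = Mul(Rational(-1, 8), -1373) = Rational(1373, 8) ≈ 171.63)
Function('J')(D) = Mul(-3, D)
U = Rational(-337459, 1959271) (U = Add(Mul(131, Pow(Rational(1373, 8), -1)), Mul(1335, Pow(-1427, -1))) = Add(Mul(131, Rational(8, 1373)), Mul(1335, Rational(-1, 1427))) = Add(Rational(1048, 1373), Rational(-1335, 1427)) = Rational(-337459, 1959271) ≈ -0.17224)
Add(Add(U, Add(Mul(26, -29), -14)), Function('J')(49)) = Add(Add(Rational(-337459, 1959271), Add(Mul(26, -29), -14)), Mul(-3, 49)) = Add(Add(Rational(-337459, 1959271), Add(-754, -14)), -147) = Add(Add(Rational(-337459, 1959271), -768), -147) = Add(Rational(-1505057587, 1959271), -147) = Rational(-1793070424, 1959271)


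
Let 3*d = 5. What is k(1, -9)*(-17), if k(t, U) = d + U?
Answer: 374/3 ≈ 124.67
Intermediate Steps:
d = 5/3 (d = (1/3)*5 = 5/3 ≈ 1.6667)
k(t, U) = 5/3 + U
k(1, -9)*(-17) = (5/3 - 9)*(-17) = -22/3*(-17) = 374/3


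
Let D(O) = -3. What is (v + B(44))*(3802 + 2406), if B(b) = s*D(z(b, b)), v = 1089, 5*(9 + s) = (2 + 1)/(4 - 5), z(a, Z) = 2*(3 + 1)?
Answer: 34696512/5 ≈ 6.9393e+6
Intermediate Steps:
z(a, Z) = 8 (z(a, Z) = 2*4 = 8)
s = -48/5 (s = -9 + ((2 + 1)/(4 - 5))/5 = -9 + (3/(-1))/5 = -9 + (3*(-1))/5 = -9 + (1/5)*(-3) = -9 - 3/5 = -48/5 ≈ -9.6000)
B(b) = 144/5 (B(b) = -48/5*(-3) = 144/5)
(v + B(44))*(3802 + 2406) = (1089 + 144/5)*(3802 + 2406) = (5589/5)*6208 = 34696512/5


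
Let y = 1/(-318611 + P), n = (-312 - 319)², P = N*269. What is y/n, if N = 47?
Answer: -1/121824524848 ≈ -8.2085e-12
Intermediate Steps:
P = 12643 (P = 47*269 = 12643)
n = 398161 (n = (-631)² = 398161)
y = -1/305968 (y = 1/(-318611 + 12643) = 1/(-305968) = -1/305968 ≈ -3.2683e-6)
y/n = -1/305968/398161 = -1/305968*1/398161 = -1/121824524848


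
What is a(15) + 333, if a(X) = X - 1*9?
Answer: 339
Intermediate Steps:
a(X) = -9 + X (a(X) = X - 9 = -9 + X)
a(15) + 333 = (-9 + 15) + 333 = 6 + 333 = 339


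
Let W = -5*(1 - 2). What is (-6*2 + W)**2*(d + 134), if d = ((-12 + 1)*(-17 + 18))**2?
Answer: 12495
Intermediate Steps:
W = 5 (W = -5*(-1) = 5)
d = 121 (d = (-11*1)**2 = (-11)**2 = 121)
(-6*2 + W)**2*(d + 134) = (-6*2 + 5)**2*(121 + 134) = (-12 + 5)**2*255 = (-7)**2*255 = 49*255 = 12495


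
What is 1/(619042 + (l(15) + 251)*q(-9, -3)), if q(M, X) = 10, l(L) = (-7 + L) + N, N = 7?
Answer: 1/621702 ≈ 1.6085e-6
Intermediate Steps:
l(L) = L (l(L) = (-7 + L) + 7 = L)
1/(619042 + (l(15) + 251)*q(-9, -3)) = 1/(619042 + (15 + 251)*10) = 1/(619042 + 266*10) = 1/(619042 + 2660) = 1/621702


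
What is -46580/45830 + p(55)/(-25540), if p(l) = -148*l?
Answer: -4082985/5852491 ≈ -0.69765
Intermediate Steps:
-46580/45830 + p(55)/(-25540) = -46580/45830 - 148*55/(-25540) = -46580*1/45830 - 8140*(-1/25540) = -4658/4583 + 407/1277 = -4082985/5852491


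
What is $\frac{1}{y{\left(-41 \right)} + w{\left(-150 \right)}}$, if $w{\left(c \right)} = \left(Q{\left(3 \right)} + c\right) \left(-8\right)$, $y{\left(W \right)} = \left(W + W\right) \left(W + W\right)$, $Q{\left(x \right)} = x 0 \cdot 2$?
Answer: $\frac{1}{7924} \approx 0.0001262$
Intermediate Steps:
$Q{\left(x \right)} = 0$ ($Q{\left(x \right)} = x 0 = 0$)
$y{\left(W \right)} = 4 W^{2}$ ($y{\left(W \right)} = 2 W 2 W = 4 W^{2}$)
$w{\left(c \right)} = - 8 c$ ($w{\left(c \right)} = \left(0 + c\right) \left(-8\right) = c \left(-8\right) = - 8 c$)
$\frac{1}{y{\left(-41 \right)} + w{\left(-150 \right)}} = \frac{1}{4 \left(-41\right)^{2} - -1200} = \frac{1}{4 \cdot 1681 + 1200} = \frac{1}{6724 + 1200} = \frac{1}{7924}$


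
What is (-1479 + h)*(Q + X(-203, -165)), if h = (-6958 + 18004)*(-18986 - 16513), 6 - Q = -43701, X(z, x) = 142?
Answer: -17194220413617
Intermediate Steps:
Q = 43707 (Q = 6 - 1*(-43701) = 6 + 43701 = 43707)
h = -392121954 (h = 11046*(-35499) = -392121954)
(-1479 + h)*(Q + X(-203, -165)) = (-1479 - 392121954)*(43707 + 142) = -392123433*43849 = -17194220413617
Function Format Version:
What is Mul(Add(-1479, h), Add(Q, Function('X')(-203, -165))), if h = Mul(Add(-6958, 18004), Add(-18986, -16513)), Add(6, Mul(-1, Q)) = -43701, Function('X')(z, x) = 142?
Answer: -17194220413617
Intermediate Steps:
Q = 43707 (Q = Add(6, Mul(-1, -43701)) = Add(6, 43701) = 43707)
h = -392121954 (h = Mul(11046, -35499) = -392121954)
Mul(Add(-1479, h), Add(Q, Function('X')(-203, -165))) = Mul(Add(-1479, -392121954), Add(43707, 142)) = Mul(-392123433, 43849) = -17194220413617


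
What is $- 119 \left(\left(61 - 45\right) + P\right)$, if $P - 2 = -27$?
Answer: $1071$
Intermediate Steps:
$P = -25$ ($P = 2 - 27 = -25$)
$- 119 \left(\left(61 - 45\right) + P\right) = - 119 \left(\left(61 - 45\right) - 25\right) = - 119 \left(16 - 25\right) = \left(-119\right) \left(-9\right) = 1071$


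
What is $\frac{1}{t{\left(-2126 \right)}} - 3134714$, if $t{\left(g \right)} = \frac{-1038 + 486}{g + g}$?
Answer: $- \frac{432589469}{138} \approx -3.1347 \cdot 10^{6}$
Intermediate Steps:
$t{\left(g \right)} = - \frac{276}{g}$ ($t{\left(g \right)} = - \frac{552}{2 g} = - 552 \frac{1}{2 g} = - \frac{276}{g}$)
$\frac{1}{t{\left(-2126 \right)}} - 3134714 = \frac{1}{\left(-276\right) \frac{1}{-2126}} - 3134714 = \frac{1}{\left(-276\right) \left(- \frac{1}{2126}\right)} - 3134714 = \frac{1}{\frac{138}{1063}} - 3134714 = \frac{1063}{138} - 3134714 = - \frac{432589469}{138}$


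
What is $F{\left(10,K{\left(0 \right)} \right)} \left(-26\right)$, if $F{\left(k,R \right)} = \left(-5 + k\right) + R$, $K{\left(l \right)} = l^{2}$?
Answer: $-130$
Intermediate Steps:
$F{\left(k,R \right)} = -5 + R + k$
$F{\left(10,K{\left(0 \right)} \right)} \left(-26\right) = \left(-5 + 0^{2} + 10\right) \left(-26\right) = \left(-5 + 0 + 10\right) \left(-26\right) = 5 \left(-26\right) = -130$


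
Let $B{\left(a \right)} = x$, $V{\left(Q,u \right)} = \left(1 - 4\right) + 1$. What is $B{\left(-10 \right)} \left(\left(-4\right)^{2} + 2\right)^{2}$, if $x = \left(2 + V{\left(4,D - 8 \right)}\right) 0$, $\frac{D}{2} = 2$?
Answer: $0$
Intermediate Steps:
$D = 4$ ($D = 2 \cdot 2 = 4$)
$V{\left(Q,u \right)} = -2$ ($V{\left(Q,u \right)} = -3 + 1 = -2$)
$x = 0$ ($x = \left(2 - 2\right) 0 = 0 \cdot 0 = 0$)
$B{\left(a \right)} = 0$
$B{\left(-10 \right)} \left(\left(-4\right)^{2} + 2\right)^{2} = 0 \left(\left(-4\right)^{2} + 2\right)^{2} = 0 \left(16 + 2\right)^{2} = 0 \cdot 18^{2} = 0 \cdot 324 = 0$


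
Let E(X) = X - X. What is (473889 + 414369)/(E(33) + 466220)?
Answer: 444129/233110 ≈ 1.9052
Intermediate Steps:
E(X) = 0
(473889 + 414369)/(E(33) + 466220) = (473889 + 414369)/(0 + 466220) = 888258/466220 = 888258*(1/466220) = 444129/233110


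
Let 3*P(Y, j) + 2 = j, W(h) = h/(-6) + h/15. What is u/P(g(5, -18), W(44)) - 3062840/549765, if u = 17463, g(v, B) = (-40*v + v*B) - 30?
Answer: -28821240761/3518496 ≈ -8191.4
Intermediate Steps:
W(h) = -h/10 (W(h) = h*(-⅙) + h*(1/15) = -h/6 + h/15 = -h/10)
g(v, B) = -30 - 40*v + B*v (g(v, B) = (-40*v + B*v) - 30 = -30 - 40*v + B*v)
P(Y, j) = -⅔ + j/3
u/P(g(5, -18), W(44)) - 3062840/549765 = 17463/(-⅔ + (-⅒*44)/3) - 3062840/549765 = 17463/(-⅔ + (⅓)*(-22/5)) - 3062840*1/549765 = 17463/(-⅔ - 22/15) - 612568/109953 = 17463/(-32/15) - 612568/109953 = 17463*(-15/32) - 612568/109953 = -261945/32 - 612568/109953 = -28821240761/3518496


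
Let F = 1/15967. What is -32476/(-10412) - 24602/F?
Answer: -1022510800683/2603 ≈ -3.9282e+8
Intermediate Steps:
F = 1/15967 ≈ 6.2629e-5
-32476/(-10412) - 24602/F = -32476/(-10412) - 24602/1/15967 = -32476*(-1/10412) - 24602*15967 = 8119/2603 - 392820134 = -1022510800683/2603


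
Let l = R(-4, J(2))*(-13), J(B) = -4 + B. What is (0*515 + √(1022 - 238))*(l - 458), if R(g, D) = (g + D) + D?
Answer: -9912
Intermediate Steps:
R(g, D) = g + 2*D (R(g, D) = (D + g) + D = g + 2*D)
l = 104 (l = (-4 + 2*(-4 + 2))*(-13) = (-4 + 2*(-2))*(-13) = (-4 - 4)*(-13) = -8*(-13) = 104)
(0*515 + √(1022 - 238))*(l - 458) = (0*515 + √(1022 - 238))*(104 - 458) = (0 + √784)*(-354) = (0 + 28)*(-354) = 28*(-354) = -9912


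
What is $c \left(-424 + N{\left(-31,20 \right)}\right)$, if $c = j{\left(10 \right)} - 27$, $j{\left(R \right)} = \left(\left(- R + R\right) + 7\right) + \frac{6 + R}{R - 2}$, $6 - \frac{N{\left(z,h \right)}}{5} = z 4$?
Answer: $-4068$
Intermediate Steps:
$N{\left(z,h \right)} = 30 - 20 z$ ($N{\left(z,h \right)} = 30 - 5 z 4 = 30 - 5 \cdot 4 z = 30 - 20 z$)
$j{\left(R \right)} = 7 + \frac{6 + R}{-2 + R}$ ($j{\left(R \right)} = \left(0 + 7\right) + \frac{6 + R}{-2 + R} = 7 + \frac{6 + R}{-2 + R}$)
$c = -18$ ($c = \frac{8 \left(-1 + 10\right)}{-2 + 10} - 27 = 8 \cdot \frac{1}{8} \cdot 9 - 27 = 9 - 27 = -18$)
$c \left(-424 + N{\left(-31,20 \right)}\right) = - 18 \left(-424 + \left(30 - -620\right)\right) = - 18 \left(-424 + \left(30 + 620\right)\right) = - 18 \left(-424 + 650\right) = \left(-18\right) 226 = -4068$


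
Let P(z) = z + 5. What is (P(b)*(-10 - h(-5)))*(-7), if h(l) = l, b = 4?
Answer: 315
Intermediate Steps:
P(z) = 5 + z
(P(b)*(-10 - h(-5)))*(-7) = ((5 + 4)*(-10 - 1*(-5)))*(-7) = (9*(-10 + 5))*(-7) = (9*(-5))*(-7) = -45*(-7) = 315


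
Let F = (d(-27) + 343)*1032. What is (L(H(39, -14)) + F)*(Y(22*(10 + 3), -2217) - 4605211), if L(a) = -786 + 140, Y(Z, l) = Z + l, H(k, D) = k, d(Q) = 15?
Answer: -1699160041020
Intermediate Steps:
F = 369456 (F = (15 + 343)*1032 = 358*1032 = 369456)
L(a) = -646
(L(H(39, -14)) + F)*(Y(22*(10 + 3), -2217) - 4605211) = (-646 + 369456)*((22*(10 + 3) - 2217) - 4605211) = 368810*((22*13 - 2217) - 4605211) = 368810*((286 - 2217) - 4605211) = 368810*(-1931 - 4605211) = 368810*(-4607142) = -1699160041020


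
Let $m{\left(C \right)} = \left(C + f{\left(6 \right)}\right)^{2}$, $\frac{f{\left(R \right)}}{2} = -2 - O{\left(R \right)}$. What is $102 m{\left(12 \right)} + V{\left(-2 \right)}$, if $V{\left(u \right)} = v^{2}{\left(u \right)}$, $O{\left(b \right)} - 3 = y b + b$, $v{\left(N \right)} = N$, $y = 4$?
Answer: $343132$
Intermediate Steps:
$O{\left(b \right)} = 3 + 5 b$ ($O{\left(b \right)} = 3 + \left(4 b + b\right) = 3 + 5 b$)
$f{\left(R \right)} = -10 - 10 R$ ($f{\left(R \right)} = 2 \left(-2 - \left(3 + 5 R\right)\right) = 2 \left(-5 - 5 R\right) = -10 - 10 R$)
$m{\left(C \right)} = \left(-70 + C\right)^{2}$ ($m{\left(C \right)} = \left(C - 70\right)^{2} = \left(-70 + C\right)^{2}$)
$V{\left(u \right)} = u^{2}$
$102 m{\left(12 \right)} + V{\left(-2 \right)} = 102 \left(-70 + 12\right)^{2} + \left(-2\right)^{2} = 102 \left(-58\right)^{2} + 4 = 102 \cdot 3364 + 4 = 343128 + 4 = 343132$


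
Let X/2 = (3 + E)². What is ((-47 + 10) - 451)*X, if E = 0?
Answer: -8784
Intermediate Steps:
X = 18 (X = 2*(3 + 0)² = 2*3² = 2*9 = 18)
((-47 + 10) - 451)*X = ((-47 + 10) - 451)*18 = (-37 - 451)*18 = -488*18 = -8784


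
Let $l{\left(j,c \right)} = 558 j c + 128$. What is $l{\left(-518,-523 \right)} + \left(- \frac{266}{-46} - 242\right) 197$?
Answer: $\frac{3475842919}{23} \approx 1.5112 \cdot 10^{8}$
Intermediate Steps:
$l{\left(j,c \right)} = 128 + 558 c j$ ($l{\left(j,c \right)} = 558 c j + 128 = 128 + 558 c j$)
$l{\left(-518,-523 \right)} + \left(- \frac{266}{-46} - 242\right) 197 = \left(128 + 558 \left(-523\right) \left(-518\right)\right) + \left(- \frac{266}{-46} - 242\right) 197 = \left(128 + 151170012\right) + \left(\left(-266\right) \left(- \frac{1}{46}\right) - 242\right) 197 = 151170140 + \left(\frac{133}{23} - 242\right) 197 = 151170140 - \frac{1070301}{23} = \frac{3475842919}{23}$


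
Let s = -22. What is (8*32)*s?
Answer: -5632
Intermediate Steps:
(8*32)*s = (8*32)*(-22) = 256*(-22) = -5632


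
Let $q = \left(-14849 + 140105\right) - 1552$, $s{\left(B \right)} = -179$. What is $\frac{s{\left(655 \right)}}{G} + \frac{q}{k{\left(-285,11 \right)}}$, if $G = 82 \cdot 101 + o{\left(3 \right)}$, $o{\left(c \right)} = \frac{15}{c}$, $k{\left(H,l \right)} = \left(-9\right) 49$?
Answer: $- \frac{146459141}{522081} \approx -280.53$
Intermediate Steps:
$k{\left(H,l \right)} = -441$
$G = 8287$ ($G = 82 \cdot 101 + \frac{15}{3} = 8282 + 15 \cdot \frac{1}{3} = 8282 + 5 = 8287$)
$q = 123704$ ($q = 125256 - 1552 = 123704$)
$\frac{s{\left(655 \right)}}{G} + \frac{q}{k{\left(-285,11 \right)}} = - \frac{179}{8287} + \frac{123704}{-441} = \left(-179\right) \frac{1}{8287} + 123704 \left(- \frac{1}{441}\right) = - \frac{179}{8287} - \frac{17672}{63} = - \frac{146459141}{522081}$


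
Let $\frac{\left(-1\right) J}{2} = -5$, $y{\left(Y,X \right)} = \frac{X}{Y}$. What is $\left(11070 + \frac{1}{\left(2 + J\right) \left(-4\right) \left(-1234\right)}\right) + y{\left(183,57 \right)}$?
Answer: $\frac{39998718109}{3613152} \approx 11070.0$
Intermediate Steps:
$J = 10$ ($J = \left(-2\right) \left(-5\right) = 10$)
$\left(11070 + \frac{1}{\left(2 + J\right) \left(-4\right) \left(-1234\right)}\right) + y{\left(183,57 \right)} = \left(11070 + \frac{1}{\left(2 + 10\right) \left(-4\right) \left(-1234\right)}\right) + \frac{57}{183} = \left(11070 + \frac{1}{12 \left(-4\right) \left(-1234\right)}\right) + 57 \cdot \frac{1}{183} = \left(11070 + \frac{1}{\left(-48\right) \left(-1234\right)}\right) + \frac{19}{61} = \left(11070 + \frac{1}{59232}\right) + \frac{19}{61} = \frac{655698241}{59232} + \frac{19}{61} = \frac{39998718109}{3613152}$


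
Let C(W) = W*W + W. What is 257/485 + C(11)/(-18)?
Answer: -9899/1455 ≈ -6.8034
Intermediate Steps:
C(W) = W + W² (C(W) = W² + W = W + W²)
257/485 + C(11)/(-18) = 257/485 + (11*(1 + 11))/(-18) = 257*(1/485) + (11*12)*(-1/18) = 257/485 + 132*(-1/18) = 257/485 - 22/3 = -9899/1455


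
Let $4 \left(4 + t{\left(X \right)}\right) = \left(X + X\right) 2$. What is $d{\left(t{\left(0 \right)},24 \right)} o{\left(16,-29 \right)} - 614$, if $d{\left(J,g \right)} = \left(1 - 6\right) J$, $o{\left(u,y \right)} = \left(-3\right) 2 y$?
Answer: $2866$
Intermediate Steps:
$t{\left(X \right)} = -4 + X$ ($t{\left(X \right)} = -4 + \frac{\left(X + X\right) 2}{4} = -4 + \frac{2 X 2}{4} = -4 + \frac{4 X}{4} = -4 + X$)
$o{\left(u,y \right)} = - 6 y$
$d{\left(J,g \right)} = - 5 J$ ($d{\left(J,g \right)} = \left(1 - 6\right) J = - 5 J$)
$d{\left(t{\left(0 \right)},24 \right)} o{\left(16,-29 \right)} - 614 = - 5 \left(-4 + 0\right) \left(\left(-6\right) \left(-29\right)\right) - 614 = \left(-5\right) \left(-4\right) 174 - 614 = 20 \cdot 174 - 614 = 3480 - 614 = 2866$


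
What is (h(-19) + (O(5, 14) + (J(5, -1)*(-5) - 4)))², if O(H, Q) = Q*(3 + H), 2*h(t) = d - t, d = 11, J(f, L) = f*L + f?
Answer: 15129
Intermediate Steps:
J(f, L) = f + L*f (J(f, L) = L*f + f = f + L*f)
h(t) = 11/2 - t/2 (h(t) = (11 - t)/2 = 11/2 - t/2)
(h(-19) + (O(5, 14) + (J(5, -1)*(-5) - 4)))² = ((11/2 - ½*(-19)) + (14*(3 + 5) + ((5*(1 - 1))*(-5) - 4)))² = ((11/2 + 19/2) + (14*8 + ((5*0)*(-5) - 4)))² = (15 + (112 + (0*(-5) - 4)))² = (15 + (112 + (0 - 4)))² = (15 + (112 - 4))² = (15 + 108)² = 123² = 15129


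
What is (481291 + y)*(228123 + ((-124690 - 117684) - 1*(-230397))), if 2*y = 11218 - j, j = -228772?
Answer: 129965563756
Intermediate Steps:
y = 119995 (y = (11218 - 1*(-228772))/2 = (11218 + 228772)/2 = (½)*239990 = 119995)
(481291 + y)*(228123 + ((-124690 - 117684) - 1*(-230397))) = (481291 + 119995)*(228123 + ((-124690 - 117684) - 1*(-230397))) = 601286*(228123 + (-242374 + 230397)) = 601286*(228123 - 11977) = 601286*216146 = 129965563756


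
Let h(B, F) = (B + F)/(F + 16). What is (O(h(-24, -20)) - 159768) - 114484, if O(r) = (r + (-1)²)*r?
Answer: -274120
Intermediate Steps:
h(B, F) = (B + F)/(16 + F)
O(r) = r*(1 + r) (O(r) = (r + 1)*r = (1 + r)*r = r*(1 + r))
(O(h(-24, -20)) - 159768) - 114484 = (((-24 - 20)/(16 - 20))*(1 + (-24 - 20)/(16 - 20)) - 159768) - 114484 = ((-44/(-4))*(1 - 44/(-4)) - 159768) - 114484 = ((-¼*(-44))*(1 - ¼*(-44)) - 159768) - 114484 = (11*(1 + 11) - 159768) - 114484 = (11*12 - 159768) - 114484 = (132 - 159768) - 114484 = -159636 - 114484 = -274120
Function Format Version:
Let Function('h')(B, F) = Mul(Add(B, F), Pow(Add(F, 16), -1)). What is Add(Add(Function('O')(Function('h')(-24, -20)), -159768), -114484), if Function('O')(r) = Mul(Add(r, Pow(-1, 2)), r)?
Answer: -274120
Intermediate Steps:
Function('h')(B, F) = Mul(Pow(Add(16, F), -1), Add(B, F)) (Function('h')(B, F) = Mul(Add(B, F), Pow(Add(16, F), -1)) = Mul(Pow(Add(16, F), -1), Add(B, F)))
Function('O')(r) = Mul(r, Add(1, r)) (Function('O')(r) = Mul(Add(r, 1), r) = Mul(Add(1, r), r) = Mul(r, Add(1, r)))
Add(Add(Function('O')(Function('h')(-24, -20)), -159768), -114484) = Add(Add(Mul(Mul(Pow(Add(16, -20), -1), Add(-24, -20)), Add(1, Mul(Pow(Add(16, -20), -1), Add(-24, -20)))), -159768), -114484) = Add(Add(Mul(Mul(Pow(-4, -1), -44), Add(1, Mul(Pow(-4, -1), -44))), -159768), -114484) = Add(Add(Mul(Mul(Rational(-1, 4), -44), Add(1, Mul(Rational(-1, 4), -44))), -159768), -114484) = Add(Add(Mul(11, Add(1, 11)), -159768), -114484) = Add(Add(Mul(11, 12), -159768), -114484) = Add(Add(132, -159768), -114484) = Add(-159636, -114484) = -274120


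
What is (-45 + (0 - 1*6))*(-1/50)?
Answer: 51/50 ≈ 1.0200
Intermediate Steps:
(-45 + (0 - 1*6))*(-1/50) = (-45 + (0 - 6))*(-1*1/50) = (-45 - 6)*(-1/50) = -51*(-1/50) = 51/50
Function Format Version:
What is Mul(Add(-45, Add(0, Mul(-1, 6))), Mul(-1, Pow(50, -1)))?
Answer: Rational(51, 50) ≈ 1.0200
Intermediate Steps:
Mul(Add(-45, Add(0, Mul(-1, 6))), Mul(-1, Pow(50, -1))) = Mul(Add(-45, Add(0, -6)), Mul(-1, Rational(1, 50))) = Mul(Add(-45, -6), Rational(-1, 50)) = Mul(-51, Rational(-1, 50)) = Rational(51, 50)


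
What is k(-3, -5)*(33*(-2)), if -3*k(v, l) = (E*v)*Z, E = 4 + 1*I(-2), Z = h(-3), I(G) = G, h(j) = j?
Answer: 396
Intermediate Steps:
Z = -3
E = 2 (E = 4 + 1*(-2) = 4 - 2 = 2)
k(v, l) = 2*v (k(v, l) = -2*v*(-3)/3 = -(-2)*v = 2*v)
k(-3, -5)*(33*(-2)) = (2*(-3))*(33*(-2)) = -6*(-66) = 396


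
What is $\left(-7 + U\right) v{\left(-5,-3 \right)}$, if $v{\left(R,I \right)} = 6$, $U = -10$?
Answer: $-102$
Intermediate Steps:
$\left(-7 + U\right) v{\left(-5,-3 \right)} = \left(-7 - 10\right) 6 = \left(-17\right) 6 = -102$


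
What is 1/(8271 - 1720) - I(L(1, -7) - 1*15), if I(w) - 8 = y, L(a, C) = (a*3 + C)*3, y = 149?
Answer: -1028506/6551 ≈ -157.00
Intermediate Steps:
L(a, C) = 3*C + 9*a (L(a, C) = (3*a + C)*3 = (C + 3*a)*3 = 3*C + 9*a)
I(w) = 157 (I(w) = 8 + 149 = 157)
1/(8271 - 1720) - I(L(1, -7) - 1*15) = 1/(8271 - 1720) - 1*157 = 1/6551 - 157 = -1028506/6551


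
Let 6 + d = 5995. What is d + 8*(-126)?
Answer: 4981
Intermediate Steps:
d = 5989 (d = -6 + 5995 = 5989)
d + 8*(-126) = 5989 + 8*(-126) = 5989 - 1008 = 4981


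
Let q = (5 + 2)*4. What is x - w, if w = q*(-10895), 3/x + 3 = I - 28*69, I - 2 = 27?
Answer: 581444357/1906 ≈ 3.0506e+5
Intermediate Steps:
I = 29 (I = 2 + 27 = 29)
q = 28 (q = 7*4 = 28)
x = -3/1906 (x = 3/(-3 + (29 - 28*69)) = 3/(-3 + (29 - 1932)) = 3/(-3 - 1903) = 3/(-1906) = 3*(-1/1906) = -3/1906 ≈ -0.0015740)
w = -305060 (w = 28*(-10895) = -305060)
x - w = -3/1906 - 1*(-305060) = -3/1906 + 305060 = 581444357/1906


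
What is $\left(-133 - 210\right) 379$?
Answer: $-129997$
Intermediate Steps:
$\left(-133 - 210\right) 379 = \left(-343\right) 379 = -129997$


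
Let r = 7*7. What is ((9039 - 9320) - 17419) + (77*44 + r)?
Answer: -14263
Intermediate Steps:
r = 49
((9039 - 9320) - 17419) + (77*44 + r) = ((9039 - 9320) - 17419) + (77*44 + 49) = (-281 - 17419) + (3388 + 49) = -17700 + 3437 = -14263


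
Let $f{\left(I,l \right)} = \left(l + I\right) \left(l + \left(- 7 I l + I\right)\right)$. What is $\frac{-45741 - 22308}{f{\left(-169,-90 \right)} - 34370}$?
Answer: $- \frac{68049}{27608441} \approx -0.0024648$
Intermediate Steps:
$f{\left(I,l \right)} = \left(I + l\right) \left(I + l - 7 I l\right)$ ($f{\left(I,l \right)} = \left(I + l\right) \left(l - \left(- I + 7 I l\right)\right) = \left(I + l\right) \left(I + l - 7 I l\right)$)
$\frac{-45741 - 22308}{f{\left(-169,-90 \right)} - 34370} = \frac{-45741 - 22308}{\left(\left(-169\right)^{2} + \left(-90\right)^{2} - - 1183 \left(-90\right)^{2} - - 630 \left(-169\right)^{2} + 2 \left(-169\right) \left(-90\right)\right) - 34370} = - \frac{68049}{\left(28561 + 8100 - \left(-1183\right) 8100 - \left(-630\right) 28561 + 30420\right) - 34370} = - \frac{68049}{\left(28561 + 8100 + 9582300 + 17993430 + 30420\right) - 34370} = - \frac{68049}{27642811 - 34370} = - \frac{68049}{27608441}$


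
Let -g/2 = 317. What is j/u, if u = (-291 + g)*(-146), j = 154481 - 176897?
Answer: -11208/67525 ≈ -0.16598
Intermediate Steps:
g = -634 (g = -2*317 = -634)
j = -22416
u = 135050 (u = (-291 - 634)*(-146) = -925*(-146) = 135050)
j/u = -22416/135050 = -22416*1/135050 = -11208/67525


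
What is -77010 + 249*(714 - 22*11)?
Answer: 40518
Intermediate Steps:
-77010 + 249*(714 - 22*11) = -77010 + 249*(714 - 242) = -77010 + 249*472 = -77010 + 117528 = 40518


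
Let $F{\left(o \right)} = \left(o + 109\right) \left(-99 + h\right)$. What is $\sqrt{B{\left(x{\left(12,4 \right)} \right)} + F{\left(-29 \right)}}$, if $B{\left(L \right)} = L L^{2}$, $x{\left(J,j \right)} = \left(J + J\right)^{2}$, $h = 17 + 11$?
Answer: $4 \sqrt{11943581} \approx 13824.0$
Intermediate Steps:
$h = 28$
$x{\left(J,j \right)} = 4 J^{2}$ ($x{\left(J,j \right)} = \left(2 J\right)^{2} = 4 J^{2}$)
$F{\left(o \right)} = -7739 - 71 o$ ($F{\left(o \right)} = \left(o + 109\right) \left(-99 + 28\right) = \left(109 + o\right) \left(-71\right) = -7739 - 71 o$)
$B{\left(L \right)} = L^{3}$
$\sqrt{B{\left(x{\left(12,4 \right)} \right)} + F{\left(-29 \right)}} = \sqrt{\left(4 \cdot 12^{2}\right)^{3} - 5680} = \sqrt{\left(4 \cdot 144\right)^{3} + \left(-7739 + 2059\right)} = \sqrt{576^{3} - 5680} = \sqrt{191102976 - 5680} = \sqrt{191097296} = 4 \sqrt{11943581}$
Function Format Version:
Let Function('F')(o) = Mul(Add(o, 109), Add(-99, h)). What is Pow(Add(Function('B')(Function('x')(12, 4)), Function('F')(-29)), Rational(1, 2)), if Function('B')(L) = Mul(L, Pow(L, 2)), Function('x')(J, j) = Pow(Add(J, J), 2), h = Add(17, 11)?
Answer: Mul(4, Pow(11943581, Rational(1, 2))) ≈ 13824.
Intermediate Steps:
h = 28
Function('x')(J, j) = Mul(4, Pow(J, 2)) (Function('x')(J, j) = Pow(Mul(2, J), 2) = Mul(4, Pow(J, 2)))
Function('F')(o) = Add(-7739, Mul(-71, o)) (Function('F')(o) = Mul(Add(o, 109), Add(-99, 28)) = Mul(Add(109, o), -71) = Add(-7739, Mul(-71, o)))
Function('B')(L) = Pow(L, 3)
Pow(Add(Function('B')(Function('x')(12, 4)), Function('F')(-29)), Rational(1, 2)) = Pow(Add(Pow(Mul(4, Pow(12, 2)), 3), Add(-7739, Mul(-71, -29))), Rational(1, 2)) = Pow(Add(Pow(Mul(4, 144), 3), Add(-7739, 2059)), Rational(1, 2)) = Pow(Add(Pow(576, 3), -5680), Rational(1, 2)) = Pow(Add(191102976, -5680), Rational(1, 2)) = Pow(191097296, Rational(1, 2)) = Mul(4, Pow(11943581, Rational(1, 2)))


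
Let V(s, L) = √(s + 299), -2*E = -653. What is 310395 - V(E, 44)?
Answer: 310395 - 3*√278/2 ≈ 3.1037e+5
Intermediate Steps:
E = 653/2 (E = -½*(-653) = 653/2 ≈ 326.50)
V(s, L) = √(299 + s)
310395 - V(E, 44) = 310395 - √(299 + 653/2) = 310395 - √(1251/2) = 310395 - 3*√278/2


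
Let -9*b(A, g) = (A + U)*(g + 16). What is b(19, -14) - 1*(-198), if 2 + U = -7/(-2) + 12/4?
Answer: 1735/9 ≈ 192.78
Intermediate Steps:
U = 9/2 (U = -2 + (-7/(-2) + 12/4) = -2 + (-7*(-½) + 12*(¼)) = -2 + (7/2 + 3) = -2 + 13/2 = 9/2 ≈ 4.5000)
b(A, g) = -(16 + g)*(9/2 + A)/9 (b(A, g) = -(A + 9/2)*(g + 16)/9 = -(9/2 + A)*(16 + g)/9 = -(16 + g)*(9/2 + A)/9)
b(19, -14) - 1*(-198) = (-8 - 16/9*19 - ½*(-14) - ⅑*19*(-14)) - 1*(-198) = (-8 - 304/9 + 7 + 266/9) + 198 = -47/9 + 198 = 1735/9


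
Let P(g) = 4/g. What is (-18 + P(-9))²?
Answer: 27556/81 ≈ 340.20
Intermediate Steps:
(-18 + P(-9))² = (-18 + 4/(-9))² = (-18 + 4*(-⅑))² = (-18 - 4/9)² = (-166/9)² = 27556/81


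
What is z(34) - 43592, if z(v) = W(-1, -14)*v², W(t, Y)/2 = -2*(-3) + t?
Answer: -32032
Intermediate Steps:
W(t, Y) = 12 + 2*t (W(t, Y) = 2*(-2*(-3) + t) = 2*(6 + t) = 12 + 2*t)
z(v) = 10*v² (z(v) = (12 + 2*(-1))*v² = (12 - 2)*v² = 10*v²)
z(34) - 43592 = 10*34² - 43592 = 10*1156 - 43592 = 11560 - 43592 = -32032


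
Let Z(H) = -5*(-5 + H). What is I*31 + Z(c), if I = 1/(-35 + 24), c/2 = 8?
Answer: -636/11 ≈ -57.818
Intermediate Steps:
c = 16 (c = 2*8 = 16)
I = -1/11 (I = 1/(-11) = -1/11 ≈ -0.090909)
Z(H) = 25 - 5*H
I*31 + Z(c) = -1/11*31 + (25 - 5*16) = -31/11 + (25 - 80) = -31/11 - 55 = -636/11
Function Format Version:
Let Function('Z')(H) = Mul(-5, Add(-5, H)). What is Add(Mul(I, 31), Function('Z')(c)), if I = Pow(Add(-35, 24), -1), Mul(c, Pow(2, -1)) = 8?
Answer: Rational(-636, 11) ≈ -57.818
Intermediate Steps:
c = 16 (c = Mul(2, 8) = 16)
I = Rational(-1, 11) (I = Pow(-11, -1) = Rational(-1, 11) ≈ -0.090909)
Function('Z')(H) = Add(25, Mul(-5, H))
Add(Mul(I, 31), Function('Z')(c)) = Add(Mul(Rational(-1, 11), 31), Add(25, Mul(-5, 16))) = Add(Rational(-31, 11), Add(25, -80)) = Add(Rational(-31, 11), -55) = Rational(-636, 11)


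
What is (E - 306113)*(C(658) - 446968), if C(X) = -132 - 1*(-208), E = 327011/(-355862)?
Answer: 24340936148882982/177931 ≈ 1.3680e+11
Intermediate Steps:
E = -327011/355862 (E = 327011*(-1/355862) = -327011/355862 ≈ -0.91893)
C(X) = 76 (C(X) = -132 + 208 = 76)
(E - 306113)*(C(658) - 446968) = (-327011/355862 - 306113)*(76 - 446968) = -108934311417/355862*(-446892) = 24340936148882982/177931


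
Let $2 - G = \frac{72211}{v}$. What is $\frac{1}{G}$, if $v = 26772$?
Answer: $- \frac{26772}{18667} \approx -1.4342$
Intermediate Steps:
$G = - \frac{18667}{26772}$ ($G = 2 - \frac{72211}{26772} = - \frac{18667}{26772} \approx -0.69726$)
$\frac{1}{G} = \frac{1}{- \frac{18667}{26772}} = - \frac{26772}{18667}$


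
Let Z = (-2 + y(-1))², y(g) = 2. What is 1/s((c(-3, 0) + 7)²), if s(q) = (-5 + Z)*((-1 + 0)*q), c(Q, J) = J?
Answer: 1/245 ≈ 0.0040816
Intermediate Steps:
Z = 0 (Z = (-2 + 2)² = 0² = 0)
s(q) = 5*q (s(q) = (-5 + 0)*((-1 + 0)*q) = -(-5)*q = 5*q)
1/s((c(-3, 0) + 7)²) = 1/(5*(0 + 7)²) = 1/(5*7²) = 1/(5*49) = 1/245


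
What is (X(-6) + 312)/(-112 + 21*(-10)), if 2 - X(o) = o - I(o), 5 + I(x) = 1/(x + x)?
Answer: -3779/3864 ≈ -0.97800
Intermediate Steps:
I(x) = -5 + 1/(2*x) (I(x) = -5 + 1/(x + x) = -5 + 1/(2*x))
X(o) = -3 + 1/(2*o) - o (X(o) = 2 - (o - (-5 + 1/(2*o))) = 2 - (o + (5 - 1/(2*o))) = 2 - (5 + o - 1/(2*o)) = 2 + (-5 + 1/(2*o) - o) = -3 + 1/(2*o) - o)
(X(-6) + 312)/(-112 + 21*(-10)) = ((-3 + (1/2)/(-6) - 1*(-6)) + 312)/(-112 + 21*(-10)) = ((-3 + (1/2)*(-1/6) + 6) + 312)/(-112 - 210) = ((-3 - 1/12 + 6) + 312)/(-322) = (35/12 + 312)*(-1/322) = (3779/12)*(-1/322) = -3779/3864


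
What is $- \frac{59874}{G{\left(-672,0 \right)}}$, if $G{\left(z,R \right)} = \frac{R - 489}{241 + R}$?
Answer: $\frac{4809878}{163} \approx 29508.0$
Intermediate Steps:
$G{\left(z,R \right)} = \frac{-489 + R}{241 + R}$
$- \frac{59874}{G{\left(-672,0 \right)}} = - \frac{59874}{\frac{1}{241 + 0} \left(-489 + 0\right)} = - \frac{59874}{\frac{1}{241} \left(-489\right)} = - \frac{59874}{- \frac{489}{241}} = \left(-59874\right) \left(- \frac{241}{489}\right) = \frac{4809878}{163}$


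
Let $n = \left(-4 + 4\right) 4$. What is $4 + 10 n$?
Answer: $4$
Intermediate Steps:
$n = 0$ ($n = 0 \cdot 4 = 0$)
$4 + 10 n = 4 + 10 \cdot 0 = 4 + 0 = 4$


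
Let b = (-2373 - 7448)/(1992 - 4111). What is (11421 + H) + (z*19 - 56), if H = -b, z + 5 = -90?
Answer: 20247819/2119 ≈ 9555.4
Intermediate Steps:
z = -95 (z = -5 - 90 = -95)
b = 9821/2119 (b = -9821/(-2119) = -9821*(-1/2119) = 9821/2119 ≈ 4.6347)
H = -9821/2119 (H = -1*9821/2119 = -9821/2119 ≈ -4.6347)
(11421 + H) + (z*19 - 56) = (11421 - 9821/2119) + (-95*19 - 56) = 24191278/2119 + (-1805 - 56) = 24191278/2119 - 1861 = 20247819/2119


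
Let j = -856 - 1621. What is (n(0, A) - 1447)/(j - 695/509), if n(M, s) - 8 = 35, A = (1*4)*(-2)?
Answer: 59553/105124 ≈ 0.56650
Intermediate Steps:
A = -8 (A = 4*(-2) = -8)
n(M, s) = 43 (n(M, s) = 8 + 35 = 43)
j = -2477
(n(0, A) - 1447)/(j - 695/509) = (43 - 1447)/(-2477 - 695/509) = -1404/(-2477 - 695*1/509) = -1404/(-2477 - 695/509) = -1404/(-1261488/509) = -1404*(-509/1261488) = 59553/105124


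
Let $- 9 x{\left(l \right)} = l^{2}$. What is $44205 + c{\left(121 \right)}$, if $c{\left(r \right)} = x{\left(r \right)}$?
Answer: $\frac{383204}{9} \approx 42578.0$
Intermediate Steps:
$x{\left(l \right)} = - \frac{l^{2}}{9}$
$c{\left(r \right)} = - \frac{r^{2}}{9}$
$44205 + c{\left(121 \right)} = 44205 - \frac{121^{2}}{9} = 44205 - \frac{14641}{9} = \frac{383204}{9}$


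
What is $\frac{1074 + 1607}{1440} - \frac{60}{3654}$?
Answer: $\frac{539443}{292320} \approx 1.8454$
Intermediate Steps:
$\frac{1074 + 1607}{1440} - \frac{60}{3654} = 2681 \cdot \frac{1}{1440} - \frac{10}{609} = \frac{2681}{1440} - \frac{10}{609} = \frac{539443}{292320}$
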